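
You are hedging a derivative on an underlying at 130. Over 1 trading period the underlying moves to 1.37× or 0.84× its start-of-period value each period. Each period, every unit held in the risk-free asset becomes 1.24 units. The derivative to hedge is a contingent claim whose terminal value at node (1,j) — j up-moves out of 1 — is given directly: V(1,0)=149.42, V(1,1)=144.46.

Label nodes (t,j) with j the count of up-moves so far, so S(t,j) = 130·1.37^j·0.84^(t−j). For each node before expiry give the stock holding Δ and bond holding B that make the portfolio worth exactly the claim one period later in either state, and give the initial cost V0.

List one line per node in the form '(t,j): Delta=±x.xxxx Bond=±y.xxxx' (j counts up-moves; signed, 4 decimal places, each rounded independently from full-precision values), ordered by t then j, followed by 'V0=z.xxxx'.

Under the risk-neutral measure, an up-move has probability p* = (R−d)/(u−d) = 0.7547 and values discount at R = 1.24.
Terminal payoffs: V(1,0)=149.4200, V(1,1)=144.4600
(0,0): S=130.0000. Δ = (V_up−V_dn)/(S_up−S_dn) = (144.4600−149.4200)/(178.1000−109.2000) = -0.0720. V = [p*·144.4600 + (1−p*)·149.4200]/1.24 = 117.4811. B = V − Δ·S = 126.8396.
Each (Δ,B) replicates both successor values, so the strategy is self-financing and V0 is arbitrage-free.

(0,0): Delta=-0.0720 Bond=126.8396
V0=117.4811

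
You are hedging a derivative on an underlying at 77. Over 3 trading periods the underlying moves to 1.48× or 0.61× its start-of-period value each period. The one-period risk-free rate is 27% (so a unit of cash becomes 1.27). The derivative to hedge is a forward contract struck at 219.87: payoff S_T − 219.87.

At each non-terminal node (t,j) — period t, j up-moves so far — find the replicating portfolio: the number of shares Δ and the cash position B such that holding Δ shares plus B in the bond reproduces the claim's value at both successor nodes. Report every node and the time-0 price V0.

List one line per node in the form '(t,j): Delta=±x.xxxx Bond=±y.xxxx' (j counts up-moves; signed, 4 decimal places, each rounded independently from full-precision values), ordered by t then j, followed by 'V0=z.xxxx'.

(0,0): Delta=1.0000 Bond=-107.3383
(1,0): Delta=1.0000 Bond=-136.3197
(1,1): Delta=1.0000 Bond=-136.3197
(2,0): Delta=1.0000 Bond=-173.1260
(2,1): Delta=1.0000 Bond=-173.1260
(2,2): Delta=1.0000 Bond=-173.1260
V0=-30.3383

Risk-neutral probability p* = (R−d)/(u−d) = (1.27−0.61)/(1.48−0.61) = 0.7586.
At expiry t=3: V(3,0)=-202.3925, V(3,1)=-177.4655, V(3,2)=-116.9869, V(3,3)=29.7480
  t=2,j=0: stock 28.6517 → up 42.4045 (V=-177.4655), down 17.4775 (V=-202.3925). Price -144.4743; hedge Δ=1.0000, bond B=-173.1260.
  t=2,j=1: stock 69.5156 → up 102.8831 (V=-116.9869), down 42.4045 (V=-177.4655). Price -103.6104; hedge Δ=1.0000, bond B=-173.1260.
  t=2,j=2: stock 168.6608 → up 249.6180 (V=29.7480), down 102.8831 (V=-116.9869). Price -4.4652; hedge Δ=1.0000, bond B=-173.1260.
  t=1,j=0: stock 46.9700 → up 69.5156 (V=-103.6104), down 28.6517 (V=-144.4743). Price -89.3497; hedge Δ=1.0000, bond B=-136.3197.
  t=1,j=1: stock 113.9600 → up 168.6608 (V=-4.4652), down 69.5156 (V=-103.6104). Price -22.3597; hedge Δ=1.0000, bond B=-136.3197.
  t=0,j=0: stock 77.0000 → up 113.9600 (V=-22.3597), down 46.9700 (V=-89.3497). Price -30.3383; hedge Δ=1.0000, bond B=-107.3383.
Each (Δ,B) replicates both successor values, so the strategy is self-financing and V0 is arbitrage-free.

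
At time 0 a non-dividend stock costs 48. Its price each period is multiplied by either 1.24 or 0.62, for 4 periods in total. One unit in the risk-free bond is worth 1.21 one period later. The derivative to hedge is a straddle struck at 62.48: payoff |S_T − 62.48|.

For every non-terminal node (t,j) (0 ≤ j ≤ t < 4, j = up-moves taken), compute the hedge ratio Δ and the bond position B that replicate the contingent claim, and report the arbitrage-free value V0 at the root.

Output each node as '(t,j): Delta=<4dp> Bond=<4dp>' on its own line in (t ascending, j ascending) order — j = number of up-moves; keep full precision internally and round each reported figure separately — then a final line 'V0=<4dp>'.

The replicating-portfolio and risk-neutral prices coincide; use p* = (1.21−0.62)/(1.24−0.62) = 0.9516 for the latter.
Terminal values V(4,·): V(4,0)=55.3874, V(4,1)=48.2947, V(4,2)=34.1094, V(4,3)=5.7389, V(4,4)=51.0023
Node (3,0) S=11.4397: V=(p*·48.2947+(1−p*)·55.3874)/1.21=40.1966; Δ=(48.2947−55.3874)/(14.1853−7.0926)=-1.0000; B=V−Δ·S=51.6364
Node (3,1) S=22.8795: V=(p*·34.1094+(1−p*)·48.2947)/1.21=28.7569; Δ=(34.1094−48.2947)/(28.3706−14.1853)=-1.0000; B=V−Δ·S=51.6364
Node (3,2) S=45.7590: V=(p*·5.7389+(1−p*)·34.1094)/1.21=5.8774; Δ=(5.7389−34.1094)/(56.7411−28.3706)=-1.0000; B=V−Δ·S=51.6364
Node (3,3) S=91.5180: V=(p*·51.0023+(1−p*)·5.7389)/1.21=40.3406; Δ=(51.0023−5.7389)/(113.4823−56.7411)=0.7977; B=V−Δ·S=-32.6649
Node (2,0) S=18.4512: V=(p*·28.7569+(1−p*)·40.1966)/1.21=24.2235; Δ=(28.7569−40.1966)/(22.8795−11.4397)=-1.0000; B=V−Δ·S=42.6747
Node (2,1) S=36.9024: V=(p*·5.8774+(1−p*)·28.7569)/1.21=5.7723; Δ=(5.8774−28.7569)/(45.7590−22.8795)=-1.0000; B=V−Δ·S=42.6747
Node (2,2) S=73.8048: V=(p*·40.3406+(1−p*)·5.8774)/1.21=31.9612; Δ=(40.3406−5.8774)/(91.5180−45.7590)=0.7531; B=V−Δ·S=-23.6246
Node (1,0) S=29.7600: V=(p*·5.7723+(1−p*)·24.2235)/1.21=5.5083; Δ=(5.7723−24.2235)/(36.9024−18.4512)=-1.0000; B=V−Δ·S=35.2683
Node (1,1) S=59.5200: V=(p*·31.9612+(1−p*)·5.7723)/1.21=25.3669; Δ=(31.9612−5.7723)/(73.8048−36.9024)=0.7097; B=V−Δ·S=-16.8732
Node (0,0) S=48.0000: V=(p*·25.3669+(1−p*)·5.5083)/1.21=20.1703; Δ=(25.3669−5.5083)/(59.5200−29.7600)=0.6673; B=V−Δ·S=-11.8597
Each (Δ,B) replicates both successor values, so the strategy is self-financing and V0 is arbitrage-free.

(0,0): Delta=0.6673 Bond=-11.8597
(1,0): Delta=-1.0000 Bond=35.2683
(1,1): Delta=0.7097 Bond=-16.8732
(2,0): Delta=-1.0000 Bond=42.6747
(2,1): Delta=-1.0000 Bond=42.6747
(2,2): Delta=0.7531 Bond=-23.6246
(3,0): Delta=-1.0000 Bond=51.6364
(3,1): Delta=-1.0000 Bond=51.6364
(3,2): Delta=-1.0000 Bond=51.6364
(3,3): Delta=0.7977 Bond=-32.6649
V0=20.1703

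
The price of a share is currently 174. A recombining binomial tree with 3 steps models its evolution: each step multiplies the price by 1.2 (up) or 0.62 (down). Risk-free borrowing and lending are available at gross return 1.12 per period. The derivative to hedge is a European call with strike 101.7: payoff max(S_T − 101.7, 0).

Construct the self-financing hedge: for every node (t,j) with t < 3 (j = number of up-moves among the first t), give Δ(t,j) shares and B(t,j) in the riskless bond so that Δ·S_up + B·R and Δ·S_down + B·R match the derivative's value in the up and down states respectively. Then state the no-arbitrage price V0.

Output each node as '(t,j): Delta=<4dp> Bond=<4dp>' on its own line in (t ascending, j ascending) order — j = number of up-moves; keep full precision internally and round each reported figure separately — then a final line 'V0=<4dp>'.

The replicating-portfolio and risk-neutral prices coincide; use p* = (1.12−0.62)/(1.2−0.62) = 0.8621 for the latter.
Terminal values V(3,·): V(3,0)=0.0000, V(3,1)=0.0000, V(3,2)=53.6472, V(3,3)=198.9720
  t=2,j=0: stock 66.8856 → up 80.2627 (V=0.0000), down 41.4691 (V=0.0000). Price 0.0000; hedge Δ=0.0000, bond B=0.0000.
  t=2,j=1: stock 129.4560 → up 155.3472 (V=53.6472), down 80.2627 (V=0.0000). Price 41.2925; hedge Δ=0.7145, bond B=-51.2027.
  t=2,j=2: stock 250.5600 → up 300.6720 (V=198.9720), down 155.3472 (V=53.6472). Price 159.7564; hedge Δ=1.0000, bond B=-90.8036.
  t=1,j=0: stock 107.8800 → up 129.4560 (V=41.2925), down 66.8856 (V=0.0000). Price 31.7830; hedge Δ=0.6599, bond B=-39.4109.
  t=1,j=1: stock 208.8000 → up 250.5600 (V=159.7564), down 129.4560 (V=41.2925). Price 128.0505; hedge Δ=0.9782, bond B=-76.1977.
  t=0,j=0: stock 174.0000 → up 208.8000 (V=128.0505), down 107.8800 (V=31.7830). Price 102.4752; hedge Δ=0.9539, bond B=-63.5032.
Self-financing check: at every node Δ·S+B equals the discounted successor values.

(0,0): Delta=0.9539 Bond=-63.5032
(1,0): Delta=0.6599 Bond=-39.4109
(1,1): Delta=0.9782 Bond=-76.1977
(2,0): Delta=0.0000 Bond=0.0000
(2,1): Delta=0.7145 Bond=-51.2027
(2,2): Delta=1.0000 Bond=-90.8036
V0=102.4752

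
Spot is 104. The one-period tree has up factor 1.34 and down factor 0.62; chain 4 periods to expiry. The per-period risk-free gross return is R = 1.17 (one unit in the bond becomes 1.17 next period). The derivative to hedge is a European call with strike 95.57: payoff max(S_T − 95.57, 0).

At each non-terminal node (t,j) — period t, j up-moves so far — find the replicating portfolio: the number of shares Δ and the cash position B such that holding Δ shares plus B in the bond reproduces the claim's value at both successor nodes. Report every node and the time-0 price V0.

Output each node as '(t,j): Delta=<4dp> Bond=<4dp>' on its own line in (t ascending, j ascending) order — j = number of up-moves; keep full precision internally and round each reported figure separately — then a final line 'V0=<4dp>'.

(0,0): Delta=0.8750 Bond=-34.0493
(1,0): Delta=0.5470 Bond=-18.6909
(1,1): Delta=0.9219 Bond=-46.3740
(2,0): Delta=0.0000 Bond=0.0000
(2,1): Delta=0.6252 Bond=-28.6277
(2,2): Delta=0.9643 Bond=-62.1796
(3,0): Delta=0.0000 Bond=0.0000
(3,1): Delta=0.0000 Bond=0.0000
(3,2): Delta=0.7147 Bond=-43.8472
(3,3): Delta=1.0000 Bond=-81.6838
V0=56.9480

No-arbitrage ⇒ martingale measure with p* = (R−d)/(u−d) = 0.7639.
Terminal values V(4,·): V(4,0)=0.0000, V(4,1)=0.0000, V(4,2)=0.0000, V(4,3)=59.5756, V(4,4)=239.7447
(3,0): S=24.7861. Δ = (V_up−V_dn)/(S_up−S_dn) = (0.0000−0.0000)/(33.2134−15.3674) = 0.0000. V = [p*·0.0000 + (1−p*)·0.0000]/1.17 = 0.0000. B = V − Δ·S = 0.0000.
(3,1): S=53.5700. Δ = (V_up−V_dn)/(S_up−S_dn) = (0.0000−0.0000)/(71.7838−33.2134) = 0.0000. V = [p*·0.0000 + (1−p*)·0.0000]/1.17 = 0.0000. B = V − Δ·S = 0.0000.
(3,2): S=115.7803. Δ = (V_up−V_dn)/(S_up−S_dn) = (59.5756−0.0000)/(155.1456−71.7838) = 0.7147. V = [p*·59.5756 + (1−p*)·0.0000]/1.17 = 38.8967. B = V − Δ·S = -43.8472.
(3,3): S=250.2348. Δ = (V_up−V_dn)/(S_up−S_dn) = (239.7447−59.5756)/(335.3147−155.1456) = 1.0000. V = [p*·239.7447 + (1−p*)·59.5756]/1.17 = 168.5511. B = V − Δ·S = -81.6838.
(2,0): S=39.9776. Δ = (V_up−V_dn)/(S_up−S_dn) = (0.0000−0.0000)/(53.5700−24.7861) = 0.0000. V = [p*·0.0000 + (1−p*)·0.0000]/1.17 = 0.0000. B = V − Δ·S = 0.0000.
(2,1): S=86.4032. Δ = (V_up−V_dn)/(S_up−S_dn) = (38.8967−0.0000)/(115.7803−53.5700) = 0.6252. V = [p*·38.8967 + (1−p*)·0.0000]/1.17 = 25.3955. B = V − Δ·S = -28.6277.
(2,2): S=186.7424. Δ = (V_up−V_dn)/(S_up−S_dn) = (168.5511−38.8967)/(250.2348−115.7803) = 0.9643. V = [p*·168.5511 + (1−p*)·38.8967]/1.17 = 117.8959. B = V − Δ·S = -62.1796.
(1,0): S=64.4800. Δ = (V_up−V_dn)/(S_up−S_dn) = (25.3955−0.0000)/(86.4032−39.9776) = 0.5470. V = [p*·25.3955 + (1−p*)·0.0000]/1.17 = 16.5806. B = V − Δ·S = -18.6909.
(1,1): S=139.3600. Δ = (V_up−V_dn)/(S_up−S_dn) = (117.8959−25.3955)/(186.7424−86.4032) = 0.9219. V = [p*·117.8959 + (1−p*)·25.3955]/1.17 = 82.0988. B = V − Δ·S = -46.3740.
(0,0): S=104.0000. Δ = (V_up−V_dn)/(S_up−S_dn) = (82.0988−16.5806)/(139.3600−64.4800) = 0.8750. V = [p*·82.0988 + (1−p*)·16.5806]/1.17 = 56.9480. B = V − Δ·S = -34.0493.
Each (Δ,B) replicates both successor values, so the strategy is self-financing and V0 is arbitrage-free.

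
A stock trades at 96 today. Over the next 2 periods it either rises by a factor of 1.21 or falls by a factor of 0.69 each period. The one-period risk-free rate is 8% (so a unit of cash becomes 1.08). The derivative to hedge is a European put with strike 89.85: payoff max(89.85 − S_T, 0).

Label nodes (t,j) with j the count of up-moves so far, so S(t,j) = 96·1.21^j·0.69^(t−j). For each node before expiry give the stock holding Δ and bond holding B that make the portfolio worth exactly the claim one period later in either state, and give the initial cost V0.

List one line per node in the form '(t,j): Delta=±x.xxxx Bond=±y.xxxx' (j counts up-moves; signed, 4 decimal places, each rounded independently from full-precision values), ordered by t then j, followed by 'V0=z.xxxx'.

(0,0): Delta=-0.2947 Bond=33.7707
(1,0): Delta=-1.0000 Bond=83.1944
(1,1): Delta=-0.1606 Bond=20.8984
V0=5.4839

Risk-neutral probability p* = (R−d)/(u−d) = (1.08−0.69)/(1.21−0.69) = 0.7500.
Payoff layer (t=2): V(2,0)=44.1444, V(2,1)=9.6996, V(2,2)=0.0000
(1,0): S=66.2400. Δ = (V_up−V_dn)/(S_up−S_dn) = (9.6996−44.1444)/(80.1504−45.7056) = -1.0000. V = [p*·9.6996 + (1−p*)·44.1444]/1.08 = 16.9544. B = V − Δ·S = 83.1944.
(1,1): S=116.1600. Δ = (V_up−V_dn)/(S_up−S_dn) = (0.0000−9.6996)/(140.5536−80.1504) = -0.1606. V = [p*·0.0000 + (1−p*)·9.6996]/1.08 = 2.2453. B = V − Δ·S = 20.8984.
(0,0): S=96.0000. Δ = (V_up−V_dn)/(S_up−S_dn) = (2.2453−16.9544)/(116.1600−66.2400) = -0.2947. V = [p*·2.2453 + (1−p*)·16.9544]/1.08 = 5.4839. B = V − Δ·S = 33.7707.
Each (Δ,B) replicates both successor values, so the strategy is self-financing and V0 is arbitrage-free.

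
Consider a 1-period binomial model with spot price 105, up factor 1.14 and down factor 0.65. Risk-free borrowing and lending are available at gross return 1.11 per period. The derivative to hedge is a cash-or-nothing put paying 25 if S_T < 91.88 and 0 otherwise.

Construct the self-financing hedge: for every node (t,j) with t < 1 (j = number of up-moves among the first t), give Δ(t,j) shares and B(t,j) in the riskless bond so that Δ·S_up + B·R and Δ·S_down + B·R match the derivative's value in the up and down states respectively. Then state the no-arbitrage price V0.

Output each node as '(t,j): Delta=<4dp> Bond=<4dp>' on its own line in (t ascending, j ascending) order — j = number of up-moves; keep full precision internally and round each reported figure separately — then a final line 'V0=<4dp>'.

(0,0): Delta=-0.4859 Bond=52.3993
V0=1.3789

Risk-neutral probability p* = (R−d)/(u−d) = (1.11−0.65)/(1.14−0.65) = 0.9388.
Terminal values V(1,·): V(1,0)=25.0000, V(1,1)=0.0000
  t=0,j=0: stock 105.0000 → up 119.7000 (V=0.0000), down 68.2500 (V=25.0000). Price 1.3789; hedge Δ=-0.4859, bond B=52.3993.
The time-0 hedge costs 1.3789, which is the no-arbitrage price.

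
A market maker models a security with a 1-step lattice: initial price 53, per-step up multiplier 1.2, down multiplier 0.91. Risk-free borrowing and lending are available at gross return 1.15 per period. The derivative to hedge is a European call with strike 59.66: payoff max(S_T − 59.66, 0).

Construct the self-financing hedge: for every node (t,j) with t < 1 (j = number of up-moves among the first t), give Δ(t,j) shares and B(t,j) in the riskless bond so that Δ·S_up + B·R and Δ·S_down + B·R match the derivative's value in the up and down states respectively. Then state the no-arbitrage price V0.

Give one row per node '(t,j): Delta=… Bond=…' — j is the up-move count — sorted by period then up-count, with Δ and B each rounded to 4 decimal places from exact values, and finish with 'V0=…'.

Since d<R<u, set p* = (R−d)/(u−d) = 0.8276; price each node as the discounted p*-expectation of its children.
At expiry t=1: V(1,0)=0.0000, V(1,1)=3.9400
Node (0,0) S=53.0000: V=(p*·3.9400+(1−p*)·0.0000)/1.15=2.8354; Δ=(3.9400−0.0000)/(63.6000−48.2300)=0.2563; B=V−Δ·S=-10.7508
The time-0 hedge costs 2.8354, which is the no-arbitrage price.

(0,0): Delta=0.2563 Bond=-10.7508
V0=2.8354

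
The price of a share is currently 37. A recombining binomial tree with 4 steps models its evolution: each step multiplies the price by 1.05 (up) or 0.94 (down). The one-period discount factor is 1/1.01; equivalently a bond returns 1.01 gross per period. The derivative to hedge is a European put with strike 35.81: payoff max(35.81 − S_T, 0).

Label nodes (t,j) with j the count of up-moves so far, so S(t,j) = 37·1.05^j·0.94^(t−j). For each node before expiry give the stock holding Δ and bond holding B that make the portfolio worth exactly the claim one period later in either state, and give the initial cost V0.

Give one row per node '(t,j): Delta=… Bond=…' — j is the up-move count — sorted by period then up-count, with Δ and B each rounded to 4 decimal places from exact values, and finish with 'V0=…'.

Since d<R<u, set p* = (R−d)/(u−d) = 0.6364; price each node as the discounted p*-expectation of its children.
Terminal payoffs: V(4,0)=6.9223, V(4,1)=3.5418, V(4,2)=0.0000, V(4,3)=0.0000, V(4,4)=0.0000
Node (3,0) S=30.7316: V=(p*·3.5418+(1−p*)·6.9223)/1.01=4.7238; Δ=(3.5418−6.9223)/(32.2682−28.8877)=-1.0000; B=V−Δ·S=35.4554
Node (3,1) S=34.3279: V=(p*·0.0000+(1−p*)·3.5418)/1.01=1.2752; Δ=(0.0000−3.5418)/(36.0443−32.2682)=-0.9380; B=V−Δ·S=33.4735
Node (3,2) S=38.3450: V=(p*·0.0000+(1−p*)·0.0000)/1.01=0.0000; Δ=(0.0000−0.0000)/(40.2622−36.0443)=0.0000; B=V−Δ·S=0.0000
Node (3,3) S=42.8321: V=(p*·0.0000+(1−p*)·0.0000)/1.01=0.0000; Δ=(0.0000−0.0000)/(44.9737−40.2622)=0.0000; B=V−Δ·S=0.0000
Node (2,0) S=32.6932: V=(p*·1.2752+(1−p*)·4.7238)/1.01=2.5042; Δ=(1.2752−4.7238)/(34.3279−30.7316)=-0.9590; B=V−Δ·S=33.8556
Node (2,1) S=36.5190: V=(p*·0.0000+(1−p*)·1.2752)/1.01=0.4591; Δ=(0.0000−1.2752)/(38.3449−34.3279)=-0.3174; B=V−Δ·S=12.0517
Node (2,2) S=40.7925: V=(p*·0.0000+(1−p*)·0.0000)/1.01=0.0000; Δ=(0.0000−0.0000)/(42.8321−38.3450)=0.0000; B=V−Δ·S=0.0000
Node (1,0) S=34.7800: V=(p*·0.4591+(1−p*)·2.5042)/1.01=1.1909; Δ=(0.4591−2.5042)/(36.5190−32.6932)=-0.5346; B=V−Δ·S=19.7825
Node (1,1) S=38.8500: V=(p*·0.0000+(1−p*)·0.4591)/1.01=0.1653; Δ=(0.0000−0.4591)/(40.7925−36.5190)=-0.1074; B=V−Δ·S=4.3390
Node (0,0) S=37.0000: V=(p*·0.1653+(1−p*)·1.1909)/1.01=0.5329; Δ=(0.1653−1.1909)/(38.8500−34.7800)=-0.2520; B=V−Δ·S=9.8563
Each (Δ,B) replicates both successor values, so the strategy is self-financing and V0 is arbitrage-free.

(0,0): Delta=-0.2520 Bond=9.8563
(1,0): Delta=-0.5346 Bond=19.7825
(1,1): Delta=-0.1074 Bond=4.3390
(2,0): Delta=-0.9590 Bond=33.8556
(2,1): Delta=-0.3174 Bond=12.0517
(2,2): Delta=0.0000 Bond=0.0000
(3,0): Delta=-1.0000 Bond=35.4554
(3,1): Delta=-0.9380 Bond=33.4735
(3,2): Delta=0.0000 Bond=0.0000
(3,3): Delta=0.0000 Bond=0.0000
V0=0.5329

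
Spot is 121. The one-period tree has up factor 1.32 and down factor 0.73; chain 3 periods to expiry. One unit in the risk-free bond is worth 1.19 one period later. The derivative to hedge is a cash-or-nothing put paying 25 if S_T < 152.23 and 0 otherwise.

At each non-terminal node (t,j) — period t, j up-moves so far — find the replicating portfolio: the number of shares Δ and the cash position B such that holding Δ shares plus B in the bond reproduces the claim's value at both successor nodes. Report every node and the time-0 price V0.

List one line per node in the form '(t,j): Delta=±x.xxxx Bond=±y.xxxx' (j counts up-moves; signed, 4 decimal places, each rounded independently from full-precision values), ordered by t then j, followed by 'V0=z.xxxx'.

No-arbitrage ⇒ martingale measure with p* = (R−d)/(u−d) = 0.7797.
Terminal values V(3,·): V(3,0)=25.0000, V(3,1)=25.0000, V(3,2)=0.0000, V(3,3)=0.0000
  t=2,j=0: stock 64.4809 → up 85.1148 (V=25.0000), down 47.0711 (V=25.0000). Price 21.0084; hedge Δ=0.0000, bond B=21.0084.
  t=2,j=1: stock 116.5956 → up 153.9062 (V=0.0000), down 85.1148 (V=25.0000). Price 4.6290; hedge Δ=-0.3634, bond B=47.0019.
  t=2,j=2: stock 210.8304 → up 278.2961 (V=0.0000), down 153.9062 (V=0.0000). Price 0.0000; hedge Δ=0.0000, bond B=0.0000.
  t=1,j=0: stock 88.3300 → up 116.5956 (V=4.6290), down 64.4809 (V=21.0084). Price 6.9227; hedge Δ=-0.3143, bond B=34.6844.
  t=1,j=1: stock 159.7200 → up 210.8304 (V=0.0000), down 116.5956 (V=4.6290). Price 0.8571; hedge Δ=-0.0491, bond B=8.7028.
  t=0,j=0: stock 121.0000 → up 159.7200 (V=0.8571), down 88.3300 (V=6.9227). Price 1.8433; hedge Δ=-0.0850, bond B=12.1240.
Self-financing check: at every node Δ·S+B equals the discounted successor values.

(0,0): Delta=-0.0850 Bond=12.1240
(1,0): Delta=-0.3143 Bond=34.6844
(1,1): Delta=-0.0491 Bond=8.7028
(2,0): Delta=0.0000 Bond=21.0084
(2,1): Delta=-0.3634 Bond=47.0019
(2,2): Delta=0.0000 Bond=0.0000
V0=1.8433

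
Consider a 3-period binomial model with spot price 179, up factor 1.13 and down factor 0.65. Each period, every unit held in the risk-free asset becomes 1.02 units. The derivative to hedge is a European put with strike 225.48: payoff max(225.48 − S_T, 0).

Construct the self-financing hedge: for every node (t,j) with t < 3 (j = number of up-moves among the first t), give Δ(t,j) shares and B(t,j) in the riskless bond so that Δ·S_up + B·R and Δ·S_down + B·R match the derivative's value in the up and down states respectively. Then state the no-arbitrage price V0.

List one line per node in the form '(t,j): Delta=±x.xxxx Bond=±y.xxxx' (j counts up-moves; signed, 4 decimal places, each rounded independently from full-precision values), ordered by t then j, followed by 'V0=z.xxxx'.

(0,0): Delta=-0.7820 Bond=187.6065
(1,0): Delta=-1.0000 Bond=216.7243
(1,1): Delta=-0.7447 Bond=183.8174
(2,0): Delta=-1.0000 Bond=221.0588
(2,1): Delta=-1.0000 Bond=221.0588
(2,2): Delta=-0.7010 Bond=177.5150
V0=47.6307

No-arbitrage ⇒ martingale measure with p* = (R−d)/(u−d) = 0.7708.
At expiry t=3: V(3,0)=176.3221, V(3,1)=140.0209, V(3,2)=76.9127, V(3,3)=0.0000
(2,0): S=75.6275. Δ = (V_up−V_dn)/(S_up−S_dn) = (140.0209−176.3221)/(85.4591−49.1579) = -1.0000. V = [p*·140.0209 + (1−p*)·176.3221]/1.02 = 145.4313. B = V − Δ·S = 221.0588.
(2,1): S=131.4755. Δ = (V_up−V_dn)/(S_up−S_dn) = (76.9127−140.0209)/(148.5673−85.4591) = -1.0000. V = [p*·76.9127 + (1−p*)·140.0209]/1.02 = 89.5833. B = V − Δ·S = 221.0588.
(2,2): S=228.5651. Δ = (V_up−V_dn)/(S_up−S_dn) = (0.0000−76.9127)/(258.2786−148.5673) = -0.7010. V = [p*·0.0000 + (1−p*)·76.9127]/1.02 = 17.2802. B = V − Δ·S = 177.5150.
(1,0): S=116.3500. Δ = (V_up−V_dn)/(S_up−S_dn) = (89.5833−145.4313)/(131.4755−75.6275) = -1.0000. V = [p*·89.5833 + (1−p*)·145.4313]/1.02 = 100.3743. B = V − Δ·S = 216.7243.
(1,1): S=202.2700. Δ = (V_up−V_dn)/(S_up−S_dn) = (17.2802−89.5833)/(228.5651−131.4755) = -0.7447. V = [p*·17.2802 + (1−p*)·89.5833]/1.02 = 33.1860. B = V − Δ·S = 183.8174.
(0,0): S=179.0000. Δ = (V_up−V_dn)/(S_up−S_dn) = (33.1860−100.3743)/(202.2700−116.3500) = -0.7820. V = [p*·33.1860 + (1−p*)·100.3743]/1.02 = 47.6307. B = V − Δ·S = 187.6065.
Root portfolio cost Δ·179+B reproduces V0=47.6307.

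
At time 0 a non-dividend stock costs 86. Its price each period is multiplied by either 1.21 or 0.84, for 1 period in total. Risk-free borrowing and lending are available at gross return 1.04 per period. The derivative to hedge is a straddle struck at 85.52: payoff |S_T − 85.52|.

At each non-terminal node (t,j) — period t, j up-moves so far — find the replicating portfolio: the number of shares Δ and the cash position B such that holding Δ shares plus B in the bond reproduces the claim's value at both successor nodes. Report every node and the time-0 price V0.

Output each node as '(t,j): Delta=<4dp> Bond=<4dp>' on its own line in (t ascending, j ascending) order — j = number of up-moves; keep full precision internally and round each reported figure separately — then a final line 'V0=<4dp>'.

Since d<R<u, set p* = (R−d)/(u−d) = 0.5405; price each node as the discounted p*-expectation of its children.
Payoff layer (t=1): V(1,0)=13.2800, V(1,1)=18.5400
  t=0,j=0: stock 86.0000 → up 104.0600 (V=18.5400), down 72.2400 (V=13.2800). Price 15.5031; hedge Δ=0.1653, bond B=1.2869.
The time-0 hedge costs 15.5031, which is the no-arbitrage price.

(0,0): Delta=0.1653 Bond=1.2869
V0=15.5031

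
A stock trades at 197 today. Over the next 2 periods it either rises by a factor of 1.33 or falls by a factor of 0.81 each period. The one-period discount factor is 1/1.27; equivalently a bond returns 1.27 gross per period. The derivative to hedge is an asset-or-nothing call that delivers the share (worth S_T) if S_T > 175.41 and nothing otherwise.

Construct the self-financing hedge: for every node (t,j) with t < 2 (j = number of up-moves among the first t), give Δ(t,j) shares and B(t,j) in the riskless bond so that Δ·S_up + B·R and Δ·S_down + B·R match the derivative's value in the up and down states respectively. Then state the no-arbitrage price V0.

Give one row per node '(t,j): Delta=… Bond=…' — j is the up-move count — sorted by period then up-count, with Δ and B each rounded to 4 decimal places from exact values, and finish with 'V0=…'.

Under the risk-neutral measure, an up-move has probability p* = (R−d)/(u−d) = 0.8846 and values discount at R = 1.27.
Terminal values V(2,·): V(2,0)=0.0000, V(2,1)=212.2281, V(2,2)=348.4733
Node (1,0) S=159.5700: V=(p*·212.2281+(1−p*)·0.0000)/1.27=147.8270; Δ=(212.2281−0.0000)/(212.2281−129.2517)=2.5577; B=V−Δ·S=-260.3040
Node (1,1) S=262.0100: V=(p*·348.4733+(1−p*)·212.2281)/1.27=262.0100; Δ=(348.4733−212.2281)/(348.4733−212.2281)=1.0000; B=V−Δ·S=0.0000
Node (0,0) S=197.0000: V=(p*·262.0100+(1−p*)·147.8270)/1.27=195.9331; Δ=(262.0100−147.8270)/(262.0100−159.5700)=1.1146; B=V−Δ·S=-23.6497
The time-0 hedge costs 195.9331, which is the no-arbitrage price.

(0,0): Delta=1.1146 Bond=-23.6497
(1,0): Delta=2.5577 Bond=-260.3040
(1,1): Delta=1.0000 Bond=0.0000
V0=195.9331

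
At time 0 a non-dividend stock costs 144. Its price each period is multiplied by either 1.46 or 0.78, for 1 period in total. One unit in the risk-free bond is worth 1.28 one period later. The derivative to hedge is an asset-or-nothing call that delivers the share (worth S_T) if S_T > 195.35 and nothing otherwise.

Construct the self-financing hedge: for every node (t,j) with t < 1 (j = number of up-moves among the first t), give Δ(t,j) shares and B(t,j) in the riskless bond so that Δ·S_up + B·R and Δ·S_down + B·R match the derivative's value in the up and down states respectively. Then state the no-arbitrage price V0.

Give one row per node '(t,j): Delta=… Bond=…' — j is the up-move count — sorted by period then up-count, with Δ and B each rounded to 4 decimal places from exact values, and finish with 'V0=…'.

(0,0): Delta=2.1471 Bond=-188.4044
V0=120.7721

No-arbitrage ⇒ martingale measure with p* = (R−d)/(u−d) = 0.7353.
Payoff layer (t=1): V(1,0)=0.0000, V(1,1)=210.2400
  t=0,j=0: stock 144.0000 → up 210.2400 (V=210.2400), down 112.3200 (V=0.0000). Price 120.7721; hedge Δ=2.1471, bond B=-188.4044.
Root portfolio cost Δ·144+B reproduces V0=120.7721.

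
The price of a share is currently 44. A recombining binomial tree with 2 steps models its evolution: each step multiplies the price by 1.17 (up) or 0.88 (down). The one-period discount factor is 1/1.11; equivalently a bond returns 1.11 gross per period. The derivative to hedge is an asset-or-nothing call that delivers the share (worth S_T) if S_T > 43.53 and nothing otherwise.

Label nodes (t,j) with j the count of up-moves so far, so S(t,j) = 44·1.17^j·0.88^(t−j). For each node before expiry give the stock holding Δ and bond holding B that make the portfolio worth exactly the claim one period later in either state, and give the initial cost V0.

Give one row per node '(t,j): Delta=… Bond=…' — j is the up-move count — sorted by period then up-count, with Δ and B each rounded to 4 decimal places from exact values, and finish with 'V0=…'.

Under the risk-neutral measure, an up-move has probability p* = (R−d)/(u−d) = 0.7931 and values discount at R = 1.11.
At expiry t=2: V(2,0)=0.0000, V(2,1)=45.3024, V(2,2)=60.2316
Node (1,0) S=38.7200: V=(p*·45.3024+(1−p*)·0.0000)/1.11=32.3689; Δ=(45.3024−0.0000)/(45.3024−34.0736)=4.0345; B=V−Δ·S=-123.8463
Node (1,1) S=51.4800: V=(p*·60.2316+(1−p*)·45.3024)/1.11=51.4800; Δ=(60.2316−45.3024)/(60.2316−45.3024)=1.0000; B=V−Δ·S=0.0000
Node (0,0) S=44.0000: V=(p*·51.4800+(1−p*)·32.3689)/1.11=42.8162; Δ=(51.4800−32.3689)/(51.4800−38.7200)=1.4977; B=V−Δ·S=-23.0841
Self-financing check: at every node Δ·S+B equals the discounted successor values.

(0,0): Delta=1.4977 Bond=-23.0841
(1,0): Delta=4.0345 Bond=-123.8463
(1,1): Delta=1.0000 Bond=0.0000
V0=42.8162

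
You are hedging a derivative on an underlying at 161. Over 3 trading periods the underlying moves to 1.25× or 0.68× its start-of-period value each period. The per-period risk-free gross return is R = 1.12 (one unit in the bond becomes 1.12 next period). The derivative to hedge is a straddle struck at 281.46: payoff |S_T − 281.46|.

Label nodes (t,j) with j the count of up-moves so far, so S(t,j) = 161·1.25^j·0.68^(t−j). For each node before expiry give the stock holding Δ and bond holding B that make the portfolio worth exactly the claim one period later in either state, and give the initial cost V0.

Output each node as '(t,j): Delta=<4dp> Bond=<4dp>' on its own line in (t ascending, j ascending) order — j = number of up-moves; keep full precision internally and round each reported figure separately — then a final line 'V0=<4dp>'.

Under the risk-neutral measure, an up-move has probability p* = (R−d)/(u−d) = 0.7719 and values discount at R = 1.12.
Terminal values V(3,·): V(3,0)=230.8364, V(3,1)=188.4020, V(3,2)=110.3975, V(3,3)=32.9931
  t=2,j=0: stock 74.4464 → up 93.0580 (V=188.4020), down 50.6236 (V=230.8364). Price 176.8572; hedge Δ=-1.0000, bond B=251.3036.
  t=2,j=1: stock 136.8500 → up 171.0625 (V=110.3975), down 93.0580 (V=188.4020). Price 114.4536; hedge Δ=-1.0000, bond B=251.3036.
  t=2,j=2: stock 251.5625 → up 314.4531 (V=32.9931), down 171.0625 (V=110.3975). Price 45.2203; hedge Δ=-0.5398, bond B=181.0175.
  t=1,j=0: stock 109.4800 → up 136.8500 (V=114.4536), down 74.4464 (V=176.8572). Price 114.8982; hedge Δ=-1.0000, bond B=224.3782.
  t=1,j=1: stock 201.2500 → up 251.5625 (V=45.2203), down 136.8500 (V=114.4536). Price 54.4735; hedge Δ=-0.6035, bond B=175.9354.
  t=0,j=0: stock 161.0000 → up 201.2500 (V=54.4735), down 109.4800 (V=114.8982). Price 60.9416; hedge Δ=-0.6584, bond B=166.9498.
Each (Δ,B) replicates both successor values, so the strategy is self-financing and V0 is arbitrage-free.

(0,0): Delta=-0.6584 Bond=166.9498
(1,0): Delta=-1.0000 Bond=224.3782
(1,1): Delta=-0.6035 Bond=175.9354
(2,0): Delta=-1.0000 Bond=251.3036
(2,1): Delta=-1.0000 Bond=251.3036
(2,2): Delta=-0.5398 Bond=181.0175
V0=60.9416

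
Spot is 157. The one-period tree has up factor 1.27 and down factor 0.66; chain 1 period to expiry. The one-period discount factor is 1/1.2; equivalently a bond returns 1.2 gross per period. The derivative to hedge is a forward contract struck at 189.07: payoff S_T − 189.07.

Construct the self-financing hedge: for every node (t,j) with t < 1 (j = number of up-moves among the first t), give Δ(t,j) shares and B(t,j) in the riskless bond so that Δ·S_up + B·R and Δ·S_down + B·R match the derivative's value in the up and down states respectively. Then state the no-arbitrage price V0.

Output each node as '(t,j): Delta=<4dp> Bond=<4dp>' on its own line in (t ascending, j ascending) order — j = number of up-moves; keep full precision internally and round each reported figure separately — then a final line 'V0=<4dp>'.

Risk-neutral probability p* = (R−d)/(u−d) = (1.2−0.66)/(1.27−0.66) = 0.8852.
At expiry t=1: V(1,0)=-85.4500, V(1,1)=10.3200
  t=0,j=0: stock 157.0000 → up 199.3900 (V=10.3200), down 103.6200 (V=-85.4500). Price -0.5583; hedge Δ=1.0000, bond B=-157.5583.
Root portfolio cost Δ·157+B reproduces V0=-0.5583.

(0,0): Delta=1.0000 Bond=-157.5583
V0=-0.5583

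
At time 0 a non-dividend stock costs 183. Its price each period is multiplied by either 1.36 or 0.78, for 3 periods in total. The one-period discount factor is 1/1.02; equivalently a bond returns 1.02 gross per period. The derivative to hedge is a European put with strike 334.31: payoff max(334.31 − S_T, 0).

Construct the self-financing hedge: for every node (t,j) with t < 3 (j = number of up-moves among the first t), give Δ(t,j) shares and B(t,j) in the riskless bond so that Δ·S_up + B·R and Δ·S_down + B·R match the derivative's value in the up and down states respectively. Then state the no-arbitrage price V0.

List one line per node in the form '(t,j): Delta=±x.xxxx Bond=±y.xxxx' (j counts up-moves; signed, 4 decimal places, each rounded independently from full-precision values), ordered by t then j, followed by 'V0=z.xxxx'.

Risk-neutral probability p* = (R−d)/(u−d) = (1.02−0.78)/(1.36−0.78) = 0.4138.
Terminal values V(3,·): V(3,0)=247.4670, V(3,1)=182.8914, V(3,2)=70.2981, V(3,3)=0.0000
Node (2,0) S=111.3372: V=(p*·182.8914+(1−p*)·247.4670)/1.02=216.4177; Δ=(182.8914−247.4670)/(151.4186−86.8430)=-1.0000; B=V−Δ·S=327.7549
Node (2,1) S=194.1264: V=(p*·70.2981+(1−p*)·182.8914)/1.02=133.6285; Δ=(70.2981−182.8914)/(264.0119−151.4186)=-1.0000; B=V−Δ·S=327.7549
Node (2,2) S=338.4768: V=(p*·0.0000+(1−p*)·70.2981)/1.02=40.4012; Δ=(0.0000−70.2981)/(460.3284−264.0119)=-0.3581; B=V−Δ·S=161.6048
Node (1,0) S=142.7400: V=(p*·133.6285+(1−p*)·216.4177)/1.02=178.5883; Δ=(133.6285−216.4177)/(194.1264−111.3372)=-1.0000; B=V−Δ·S=321.3283
Node (1,1) S=248.8800: V=(p*·40.4012+(1−p*)·133.6285)/1.02=93.1879; Δ=(40.4012−133.6285)/(338.4768−194.1264)=-0.6458; B=V−Δ·S=253.9247
Node (0,0) S=183.0000: V=(p*·93.1879+(1−p*)·178.5883)/1.02=140.4414; Δ=(93.1879−178.5883)/(248.8800−142.7400)=-0.8046; B=V−Δ·S=287.6835
Self-financing check: at every node Δ·S+B equals the discounted successor values.

(0,0): Delta=-0.8046 Bond=287.6835
(1,0): Delta=-1.0000 Bond=321.3283
(1,1): Delta=-0.6458 Bond=253.9247
(2,0): Delta=-1.0000 Bond=327.7549
(2,1): Delta=-1.0000 Bond=327.7549
(2,2): Delta=-0.3581 Bond=161.6048
V0=140.4414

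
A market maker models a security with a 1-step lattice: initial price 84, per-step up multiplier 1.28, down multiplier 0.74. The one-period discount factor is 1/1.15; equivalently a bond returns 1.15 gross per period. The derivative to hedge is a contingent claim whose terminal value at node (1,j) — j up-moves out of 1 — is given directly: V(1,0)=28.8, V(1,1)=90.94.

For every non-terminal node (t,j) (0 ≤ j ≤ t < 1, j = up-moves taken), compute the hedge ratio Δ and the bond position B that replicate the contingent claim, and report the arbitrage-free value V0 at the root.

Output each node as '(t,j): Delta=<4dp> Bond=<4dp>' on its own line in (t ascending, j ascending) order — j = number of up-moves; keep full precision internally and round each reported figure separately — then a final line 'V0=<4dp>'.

(0,0): Delta=1.3699 Bond=-49.0042
V0=66.0699

Risk-neutral probability p* = (R−d)/(u−d) = (1.15−0.74)/(1.28−0.74) = 0.7593.
At expiry t=1: V(1,0)=28.8000, V(1,1)=90.9400
Node (0,0) S=84.0000: V=(p*·90.9400+(1−p*)·28.8000)/1.15=66.0699; Δ=(90.9400−28.8000)/(107.5200−62.1600)=1.3699; B=V−Δ·S=-49.0042
Check: Δ(0,0)·S0 + B(0,0) = 66.0699 = V0.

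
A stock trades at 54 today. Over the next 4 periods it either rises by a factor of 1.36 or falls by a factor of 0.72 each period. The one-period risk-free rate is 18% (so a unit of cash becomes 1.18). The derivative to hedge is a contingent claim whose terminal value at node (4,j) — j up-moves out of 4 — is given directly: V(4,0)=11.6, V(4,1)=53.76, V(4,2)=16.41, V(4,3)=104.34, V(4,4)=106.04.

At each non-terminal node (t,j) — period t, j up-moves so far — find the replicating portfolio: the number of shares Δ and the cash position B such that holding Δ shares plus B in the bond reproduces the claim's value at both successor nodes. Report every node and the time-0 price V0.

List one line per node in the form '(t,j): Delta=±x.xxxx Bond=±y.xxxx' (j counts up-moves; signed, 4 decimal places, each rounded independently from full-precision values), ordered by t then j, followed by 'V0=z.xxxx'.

Risk-neutral probability p* = (R−d)/(u−d) = (1.18−0.72)/(1.36−0.72) = 0.7187.
Payoff layer (t=4): V(4,0)=11.6000, V(4,1)=53.7600, V(4,2)=16.4100, V(4,3)=104.3400, V(4,4)=106.0400
Node (3,0) S=20.1554: V=(p*·53.7600+(1−p*)·11.6000)/1.18=35.5106; Δ=(53.7600−11.6000)/(27.4113−14.5119)=3.2684; B=V−Δ·S=-30.3644
Node (3,1) S=38.0713: V=(p*·16.4100+(1−p*)·53.7600)/1.18=22.8091; Δ=(16.4100−53.7600)/(51.7770−27.4113)=-1.5329; B=V−Δ·S=81.1684
Node (3,2) S=71.9124: V=(p*·104.3400+(1−p*)·16.4100)/1.18=67.4658; Δ=(104.3400−16.4100)/(97.8009−51.7770)=1.9105; B=V−Δ·S=-69.9248
Node (3,3) S=135.8346: V=(p*·106.0400+(1−p*)·104.3400)/1.18=89.4592; Δ=(106.0400−104.3400)/(184.7351−97.8009)=0.0196; B=V−Δ·S=86.8030
Node (2,0) S=27.9936: V=(p*·22.8091+(1−p*)·35.5106)/1.18=22.3571; Δ=(22.8091−35.5106)/(38.0713−20.1554)=-0.7090; B=V−Δ·S=42.2032
Node (2,1) S=52.8768: V=(p*·67.4658+(1−p*)·22.8091)/1.18=46.5306; Δ=(67.4658−22.8091)/(71.9124−38.0713)=1.3196; B=V−Δ·S=-23.2456
Node (2,2) S=99.8784: V=(p*·89.4592+(1−p*)·67.4658)/1.18=70.5708; Δ=(89.4592−67.4658)/(135.8346−71.9124)=0.3441; B=V−Δ·S=36.2062
Node (1,0) S=38.8800: V=(p*·46.5306+(1−p*)·22.3571)/1.18=33.6710; Δ=(46.5306−22.3571)/(52.8768−27.9936)=0.9715; B=V−Δ·S=-4.1001
Node (1,1) S=73.4400: V=(p*·70.5708+(1−p*)·46.5306)/1.18=54.0759; Δ=(70.5708−46.5306)/(99.8784−52.8768)=0.5115; B=V−Δ·S=16.5130
Node (0,0) S=54.0000: V=(p*·54.0759+(1−p*)·33.6710)/1.18=40.9636; Δ=(54.0759−33.6710)/(73.4400−38.8800)=0.5904; B=V−Δ·S=9.0810
Root portfolio cost Δ·54+B reproduces V0=40.9636.

(0,0): Delta=0.5904 Bond=9.0810
(1,0): Delta=0.9715 Bond=-4.1001
(1,1): Delta=0.5115 Bond=16.5130
(2,0): Delta=-0.7090 Bond=42.2032
(2,1): Delta=1.3196 Bond=-23.2456
(2,2): Delta=0.3441 Bond=36.2062
(3,0): Delta=3.2684 Bond=-30.3644
(3,1): Delta=-1.5329 Bond=81.1684
(3,2): Delta=1.9105 Bond=-69.9248
(3,3): Delta=0.0196 Bond=86.8030
V0=40.9636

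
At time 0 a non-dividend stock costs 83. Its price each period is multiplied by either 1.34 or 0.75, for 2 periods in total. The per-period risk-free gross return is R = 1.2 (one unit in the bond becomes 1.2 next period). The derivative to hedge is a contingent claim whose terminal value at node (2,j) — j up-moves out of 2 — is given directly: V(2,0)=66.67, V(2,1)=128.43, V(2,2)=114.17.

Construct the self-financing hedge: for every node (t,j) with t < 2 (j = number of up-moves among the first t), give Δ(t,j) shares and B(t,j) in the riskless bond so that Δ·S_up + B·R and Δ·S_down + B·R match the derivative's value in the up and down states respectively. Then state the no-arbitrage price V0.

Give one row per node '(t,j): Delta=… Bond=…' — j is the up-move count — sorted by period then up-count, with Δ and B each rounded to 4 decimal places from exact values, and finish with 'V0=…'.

(0,0): Delta=0.0643 Bond=75.6748
(1,0): Delta=1.6816 Bond=-9.8654
(1,1): Delta=-0.2173 Bond=122.1309
V0=81.0119

Under the risk-neutral measure, an up-move has probability p* = (R−d)/(u−d) = 0.7627 and values discount at R = 1.2.
Payoff layer (t=2): V(2,0)=66.6700, V(2,1)=128.4300, V(2,2)=114.1700
  t=1,j=0: stock 62.2500 → up 83.4150 (V=128.4300), down 46.6875 (V=66.6700). Price 94.8126; hedge Δ=1.6816, bond B=-9.8654.
  t=1,j=1: stock 111.2200 → up 149.0348 (V=114.1700), down 83.4150 (V=128.4300). Price 97.9614; hedge Δ=-0.2173, bond B=122.1309.
  t=0,j=0: stock 83.0000 → up 111.2200 (V=97.9614), down 62.2500 (V=94.8126). Price 81.0119; hedge Δ=0.0643, bond B=75.6748.
Root portfolio cost Δ·83+B reproduces V0=81.0119.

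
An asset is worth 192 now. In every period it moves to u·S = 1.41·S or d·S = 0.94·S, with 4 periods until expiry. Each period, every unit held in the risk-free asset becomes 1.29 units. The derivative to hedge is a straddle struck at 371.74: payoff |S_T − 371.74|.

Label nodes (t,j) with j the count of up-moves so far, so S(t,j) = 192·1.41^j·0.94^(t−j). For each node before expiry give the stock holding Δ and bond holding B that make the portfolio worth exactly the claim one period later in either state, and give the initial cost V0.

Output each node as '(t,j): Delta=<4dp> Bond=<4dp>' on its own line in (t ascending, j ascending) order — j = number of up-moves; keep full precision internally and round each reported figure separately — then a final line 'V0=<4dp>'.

Under the risk-neutral measure, an up-move has probability p* = (R−d)/(u−d) = 0.7447 and values discount at R = 1.29.
At expiry t=4: V(4,0)=221.8362, V(4,1)=146.8843, V(4,2)=34.4564, V(4,3)=134.1853, V(4,4)=387.1480
(3,0): S=159.4721. Δ = (V_up−V_dn)/(S_up−S_dn) = (146.8843−221.8362)/(224.8557−149.9038) = -1.0000. V = [p*·146.8843 + (1−p*)·221.8362]/1.29 = 128.6984. B = V − Δ·S = 288.1705.
(3,1): S=239.2082. Δ = (V_up−V_dn)/(S_up−S_dn) = (34.4564−146.8843)/(337.2836−224.8557) = -1.0000. V = [p*·34.4564 + (1−p*)·146.8843]/1.29 = 48.9624. B = V − Δ·S = 288.1705.
(3,2): S=358.8123. Δ = (V_up−V_dn)/(S_up−S_dn) = (134.1853−34.4564)/(505.9253−337.2836) = 0.5914. V = [p*·134.1853 + (1−p*)·34.4564]/1.29 = 84.2811. B = V − Δ·S = -127.9080.
(3,3): S=538.2184. Δ = (V_up−V_dn)/(S_up−S_dn) = (387.1480−134.1853)/(758.8880−505.9253) = 1.0000. V = [p*·387.1480 + (1−p*)·134.1853]/1.29 = 250.0479. B = V − Δ·S = -288.1705.
(2,0): S=169.6512. Δ = (V_up−V_dn)/(S_up−S_dn) = (48.9624−128.6984)/(239.2082−159.4721) = -1.0000. V = [p*·48.9624 + (1−p*)·128.6984]/1.29 = 53.7368. B = V − Δ·S = 223.3880.
(2,1): S=254.4768. Δ = (V_up−V_dn)/(S_up−S_dn) = (84.2811−48.9624)/(358.8123−239.2082) = 0.2953. V = [p*·84.2811 + (1−p*)·48.9624]/1.29 = 58.3438. B = V − Δ·S = -16.8025.
(2,2): S=381.7152. Δ = (V_up−V_dn)/(S_up−S_dn) = (250.0479−84.2811)/(538.2184−358.8123) = 0.9240. V = [p*·250.0479 + (1−p*)·84.2811]/1.29 = 161.0267. B = V − Δ·S = -191.6686.
(1,0): S=180.4800. Δ = (V_up−V_dn)/(S_up−S_dn) = (58.3438−53.7368)/(254.4768−169.6512) = 0.0543. V = [p*·58.3438 + (1−p*)·53.7368]/1.29 = 44.3160. B = V − Δ·S = 34.5138.
(1,1): S=270.7200. Δ = (V_up−V_dn)/(S_up−S_dn) = (161.0267−58.3438)/(381.7152−254.4768) = 0.8070. V = [p*·161.0267 + (1−p*)·58.3438]/1.29 = 104.5037. B = V − Δ·S = -113.9705.
(0,0): S=192.0000. Δ = (V_up−V_dn)/(S_up−S_dn) = (104.5037−44.3160)/(270.7200−180.4800) = 0.6670. V = [p*·104.5037 + (1−p*)·44.3160]/1.29 = 69.0982. B = V − Δ·S = -58.9609.
The time-0 hedge costs 69.0982, which is the no-arbitrage price.

(0,0): Delta=0.6670 Bond=-58.9609
(1,0): Delta=0.0543 Bond=34.5138
(1,1): Delta=0.8070 Bond=-113.9705
(2,0): Delta=-1.0000 Bond=223.3880
(2,1): Delta=0.2953 Bond=-16.8025
(2,2): Delta=0.9240 Bond=-191.6686
(3,0): Delta=-1.0000 Bond=288.1705
(3,1): Delta=-1.0000 Bond=288.1705
(3,2): Delta=0.5914 Bond=-127.9080
(3,3): Delta=1.0000 Bond=-288.1705
V0=69.0982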